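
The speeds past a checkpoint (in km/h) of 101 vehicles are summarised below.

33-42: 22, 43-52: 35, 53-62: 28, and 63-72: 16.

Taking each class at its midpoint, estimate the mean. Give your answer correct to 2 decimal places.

Midpoints: 37.5, 47.5, 57.5, 67.5
Σfm = 22×37.5 + 35×47.5 + 28×57.5 + 16×67.5 = 5177.5
n = Σf = 101
Mean = 5177.5 / 101 = 51.2624

51.26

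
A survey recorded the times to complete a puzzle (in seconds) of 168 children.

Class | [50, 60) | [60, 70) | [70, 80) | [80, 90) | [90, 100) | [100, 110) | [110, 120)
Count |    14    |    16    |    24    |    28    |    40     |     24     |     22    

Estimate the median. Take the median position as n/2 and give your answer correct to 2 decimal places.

Cumulative frequencies: 14, 30, 54, 82, 122, 146, 168
n = 168; position = n/2 = 84.
This falls in the class [90, 100): L = 90, F = 82, f = 40, h = 10.
Median ≈ 90 + ((84 − 82) / 40) × 10 = 90.5000

90.50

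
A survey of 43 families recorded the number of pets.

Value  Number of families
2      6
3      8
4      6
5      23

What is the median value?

5

Cumulative frequencies: 6, 14, 20, 43
n = 43, so the median is the value in position (n+1)/2 = 22.
Position 22 falls at value 5.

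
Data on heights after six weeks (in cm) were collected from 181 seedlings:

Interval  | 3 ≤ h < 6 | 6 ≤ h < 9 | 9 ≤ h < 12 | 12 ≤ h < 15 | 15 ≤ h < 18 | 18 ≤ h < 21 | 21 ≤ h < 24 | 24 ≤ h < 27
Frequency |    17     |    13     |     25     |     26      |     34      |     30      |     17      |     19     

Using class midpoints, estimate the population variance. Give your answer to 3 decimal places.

37.927

Midpoints: 4.5, 7.5, 10.5, 13.5, 16.5, 19.5, 22.5, 25.5
n = 181, Σfm = 2800.5, mean = 15.4724
Σfm² = 50195.25
Σf(m − x̄)² = Σfm² − (Σfm)²/n = 50195.25 − 2800.5²/181 = 6864.8619
Population variance = 6864.8619 / 181 = 37.9274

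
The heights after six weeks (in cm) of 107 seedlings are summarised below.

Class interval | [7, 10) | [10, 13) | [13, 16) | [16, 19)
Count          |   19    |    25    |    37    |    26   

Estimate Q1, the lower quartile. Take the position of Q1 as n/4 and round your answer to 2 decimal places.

Cumulative frequencies: 19, 44, 81, 107
n = 107; position = n/4 = 26.75.
This falls in the class [10, 13): L = 10, F = 19, f = 25, h = 3.
Lower quartile ≈ 10 + ((26.75 − 19) / 25) × 3 = 10.9300

10.93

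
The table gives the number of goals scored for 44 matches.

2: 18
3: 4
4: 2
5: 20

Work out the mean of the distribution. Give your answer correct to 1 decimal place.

Values: 2, 3, 4, 5
Σfx = 18×2 + 4×3 + 2×4 + 20×5 = 156
n = Σf = 44
Mean = 156 / 44 = 3.5455

3.5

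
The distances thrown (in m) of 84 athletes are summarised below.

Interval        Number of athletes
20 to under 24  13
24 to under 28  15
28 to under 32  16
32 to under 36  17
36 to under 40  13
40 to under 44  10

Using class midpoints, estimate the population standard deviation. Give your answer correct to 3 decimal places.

Midpoints: 22, 26, 30, 34, 38, 42
n = 84, Σfm = 2648, mean = 31.5238
Σfm² = 86896
Σf(m − x̄)² = Σfm² − (Σfm)²/n = 86896 − 2648²/84 = 3420.9524
Population variance = 3420.9524 / 84 = 40.7256
Standard deviation = √40.7256 = 6.3817

6.382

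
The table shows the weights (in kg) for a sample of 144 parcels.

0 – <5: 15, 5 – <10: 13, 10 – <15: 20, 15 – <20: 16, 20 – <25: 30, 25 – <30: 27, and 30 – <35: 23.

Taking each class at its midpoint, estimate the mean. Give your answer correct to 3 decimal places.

Midpoints: 2.5, 7.5, 12.5, 17.5, 22.5, 27.5, 32.5
Σfm = 15×2.5 + 13×7.5 + 20×12.5 + 16×17.5 + 30×22.5 + 27×27.5 + 23×32.5 = 2830
n = Σf = 144
Mean = 2830 / 144 = 19.6528

19.653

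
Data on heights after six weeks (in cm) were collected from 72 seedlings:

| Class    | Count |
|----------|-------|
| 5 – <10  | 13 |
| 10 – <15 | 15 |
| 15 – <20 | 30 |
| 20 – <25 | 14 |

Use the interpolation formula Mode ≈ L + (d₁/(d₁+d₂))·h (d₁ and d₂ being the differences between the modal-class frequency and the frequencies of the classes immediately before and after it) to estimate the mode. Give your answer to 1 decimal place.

Modal class: 15 – <20 (highest frequency 30).
d₁ = 30 − 15 = 15, d₂ = 30 − 14 = 16
Mode ≈ 15 + (15/(15+16)) × 5 = 15 + 2.4194 = 17.4194

17.4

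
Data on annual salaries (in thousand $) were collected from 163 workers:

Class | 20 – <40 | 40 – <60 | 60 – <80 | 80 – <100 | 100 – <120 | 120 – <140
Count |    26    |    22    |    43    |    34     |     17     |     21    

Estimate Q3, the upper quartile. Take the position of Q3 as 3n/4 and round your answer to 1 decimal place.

Cumulative frequencies: 26, 48, 91, 125, 142, 163
n = 163; position = 3n/4 = 122.25.
This falls in the class 80 – <100: L = 80, F = 91, f = 34, h = 20.
Upper quartile ≈ 80 + ((122.25 − 91) / 34) × 20 = 98.3824

98.4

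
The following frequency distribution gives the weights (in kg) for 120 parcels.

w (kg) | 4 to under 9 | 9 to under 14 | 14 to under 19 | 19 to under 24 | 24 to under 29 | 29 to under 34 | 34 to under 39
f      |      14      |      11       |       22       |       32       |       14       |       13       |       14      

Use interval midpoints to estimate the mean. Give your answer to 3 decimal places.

21.333

Midpoints: 6.5, 11.5, 16.5, 21.5, 26.5, 31.5, 36.5
Σfm = 14×6.5 + 11×11.5 + 22×16.5 + 32×21.5 + 14×26.5 + 13×31.5 + 14×36.5 = 2560
n = Σf = 120
Mean = 2560 / 120 = 21.3333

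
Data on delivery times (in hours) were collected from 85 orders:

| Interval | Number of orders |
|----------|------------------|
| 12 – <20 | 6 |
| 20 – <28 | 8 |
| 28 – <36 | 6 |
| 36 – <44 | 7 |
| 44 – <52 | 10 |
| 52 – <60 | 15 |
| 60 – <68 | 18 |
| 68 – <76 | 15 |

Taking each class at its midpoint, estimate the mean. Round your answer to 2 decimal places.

50.73

Midpoints: 16, 24, 32, 40, 48, 56, 64, 72
Σfm = 6×16 + 8×24 + 6×32 + 7×40 + 10×48 + 15×56 + 18×64 + 15×72 = 4312
n = Σf = 85
Mean = 4312 / 85 = 50.7294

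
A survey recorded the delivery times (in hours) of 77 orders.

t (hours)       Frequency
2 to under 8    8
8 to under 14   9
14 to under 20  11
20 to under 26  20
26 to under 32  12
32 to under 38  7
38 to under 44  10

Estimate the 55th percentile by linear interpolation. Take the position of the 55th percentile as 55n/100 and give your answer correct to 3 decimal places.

24.305

Cumulative frequencies: 8, 17, 28, 48, 60, 67, 77
n = 77; position = 55n/100 = 42.35.
This falls in the class 20 to under 26: L = 20, F = 28, f = 20, h = 6.
55th percentile ≈ 20 + ((42.35 − 28) / 20) × 6 = 24.3050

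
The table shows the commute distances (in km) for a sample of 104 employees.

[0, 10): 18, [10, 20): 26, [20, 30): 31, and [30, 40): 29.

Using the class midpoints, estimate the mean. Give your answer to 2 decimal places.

Midpoints: 5, 15, 25, 35
Σfm = 18×5 + 26×15 + 31×25 + 29×35 = 2270
n = Σf = 104
Mean = 2270 / 104 = 21.8269

21.83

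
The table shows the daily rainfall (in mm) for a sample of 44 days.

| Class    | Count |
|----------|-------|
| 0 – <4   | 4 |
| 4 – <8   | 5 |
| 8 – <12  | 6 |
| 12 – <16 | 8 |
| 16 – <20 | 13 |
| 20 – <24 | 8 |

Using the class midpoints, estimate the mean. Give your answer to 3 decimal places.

Midpoints: 2, 6, 10, 14, 18, 22
Σfm = 4×2 + 5×6 + 6×10 + 8×14 + 13×18 + 8×22 = 620
n = Σf = 44
Mean = 620 / 44 = 14.0909

14.091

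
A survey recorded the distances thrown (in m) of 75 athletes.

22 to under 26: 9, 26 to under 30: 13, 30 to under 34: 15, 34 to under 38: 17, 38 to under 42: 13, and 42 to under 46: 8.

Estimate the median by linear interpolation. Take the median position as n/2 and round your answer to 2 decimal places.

34.12

Cumulative frequencies: 9, 22, 37, 54, 67, 75
n = 75; position = n/2 = 37.5.
This falls in the class 34 to under 38: L = 34, F = 37, f = 17, h = 4.
Median ≈ 34 + ((37.5 − 37) / 17) × 4 = 34.1176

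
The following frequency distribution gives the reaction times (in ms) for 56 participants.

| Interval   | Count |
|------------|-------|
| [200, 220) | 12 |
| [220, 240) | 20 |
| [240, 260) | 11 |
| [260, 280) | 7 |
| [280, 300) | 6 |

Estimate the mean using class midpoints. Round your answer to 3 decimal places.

241.071

Midpoints: 210, 230, 250, 270, 290
Σfm = 12×210 + 20×230 + 11×250 + 7×270 + 6×290 = 13500
n = Σf = 56
Mean = 13500 / 56 = 241.0714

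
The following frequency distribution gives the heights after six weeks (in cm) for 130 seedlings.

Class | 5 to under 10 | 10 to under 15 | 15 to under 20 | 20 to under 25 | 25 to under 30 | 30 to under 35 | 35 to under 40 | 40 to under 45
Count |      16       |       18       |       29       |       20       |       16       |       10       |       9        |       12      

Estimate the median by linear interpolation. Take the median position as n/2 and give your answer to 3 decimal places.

20.500

Cumulative frequencies: 16, 34, 63, 83, 99, 109, 118, 130
n = 130; position = n/2 = 65.
This falls in the class 20 to under 25: L = 20, F = 63, f = 20, h = 5.
Median ≈ 20 + ((65 − 63) / 20) × 5 = 20.5000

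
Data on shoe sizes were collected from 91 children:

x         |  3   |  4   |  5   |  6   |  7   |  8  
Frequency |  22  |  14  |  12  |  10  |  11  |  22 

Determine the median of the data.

5

Cumulative frequencies: 22, 36, 48, 58, 69, 91
n = 91, so the median is the value in position (n+1)/2 = 46.
Position 46 falls at value 5.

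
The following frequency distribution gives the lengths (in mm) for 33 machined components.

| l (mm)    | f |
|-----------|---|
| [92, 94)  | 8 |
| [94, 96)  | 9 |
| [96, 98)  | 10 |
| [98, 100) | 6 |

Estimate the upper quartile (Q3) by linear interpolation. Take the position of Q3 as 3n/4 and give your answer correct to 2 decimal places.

Cumulative frequencies: 8, 17, 27, 33
n = 33; position = 3n/4 = 24.75.
This falls in the class [96, 98): L = 96, F = 17, f = 10, h = 2.
Upper quartile ≈ 96 + ((24.75 − 17) / 10) × 2 = 97.5500

97.55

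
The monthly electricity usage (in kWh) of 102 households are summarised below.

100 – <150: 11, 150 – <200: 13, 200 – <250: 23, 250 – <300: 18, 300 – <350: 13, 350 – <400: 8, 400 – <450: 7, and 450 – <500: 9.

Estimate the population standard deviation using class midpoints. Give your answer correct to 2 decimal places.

102.16

Midpoints: 125, 175, 225, 275, 325, 375, 425, 475
n = 102, Σfm = 28250, mean = 276.9608
Σfm² = 8888750
Σf(m − x̄)² = Σfm² − (Σfm)²/n = 8888750 − 28250²/102 = 1064607.8431
Population variance = 1064607.8431 / 102 = 10437.3318
Standard deviation = √10437.3318 = 102.1633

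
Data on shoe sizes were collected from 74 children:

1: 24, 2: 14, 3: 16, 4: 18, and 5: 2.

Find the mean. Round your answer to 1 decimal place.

2.5

Values: 1, 2, 3, 4, 5
Σfx = 24×1 + 14×2 + 16×3 + 18×4 + 2×5 = 182
n = Σf = 74
Mean = 182 / 74 = 2.4595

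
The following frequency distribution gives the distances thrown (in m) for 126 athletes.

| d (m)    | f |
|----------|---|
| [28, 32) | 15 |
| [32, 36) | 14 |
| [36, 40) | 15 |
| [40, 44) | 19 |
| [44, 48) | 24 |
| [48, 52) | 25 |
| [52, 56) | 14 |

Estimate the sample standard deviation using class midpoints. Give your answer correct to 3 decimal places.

7.588

Midpoints: 30, 34, 38, 42, 46, 50, 54
n = 126, Σfm = 5404, mean = 42.8889
Σfm² = 238968
Σf(m − x̄)² = Σfm² − (Σfm)²/n = 238968 − 5404²/126 = 7196.4444
Sample variance = 7196.4444 / 125 = 57.5716
Standard deviation = √57.5716 = 7.5876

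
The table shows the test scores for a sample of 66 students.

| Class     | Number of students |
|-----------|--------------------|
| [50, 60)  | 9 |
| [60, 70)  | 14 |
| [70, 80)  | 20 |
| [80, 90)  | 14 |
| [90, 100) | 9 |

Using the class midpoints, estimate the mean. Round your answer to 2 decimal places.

75.00

Midpoints: 55, 65, 75, 85, 95
Σfm = 9×55 + 14×65 + 20×75 + 14×85 + 9×95 = 4950
n = Σf = 66
Mean = 4950 / 66 = 75.0000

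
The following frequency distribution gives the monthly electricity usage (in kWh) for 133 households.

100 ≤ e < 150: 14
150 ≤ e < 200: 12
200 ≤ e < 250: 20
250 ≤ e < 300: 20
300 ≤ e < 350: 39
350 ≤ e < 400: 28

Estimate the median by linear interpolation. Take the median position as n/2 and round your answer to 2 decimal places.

Cumulative frequencies: 14, 26, 46, 66, 105, 133
n = 133; position = n/2 = 66.5.
This falls in the class 300 ≤ e < 350: L = 300, F = 66, f = 39, h = 50.
Median ≈ 300 + ((66.5 − 66) / 39) × 50 = 300.6410

300.64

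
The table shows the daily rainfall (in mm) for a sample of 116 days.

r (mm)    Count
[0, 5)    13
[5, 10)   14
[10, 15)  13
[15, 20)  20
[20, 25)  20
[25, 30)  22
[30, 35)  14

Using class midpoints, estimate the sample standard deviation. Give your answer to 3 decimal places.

9.489

Midpoints: 2.5, 7.5, 12.5, 17.5, 22.5, 27.5, 32.5
n = 116, Σfm = 2160, mean = 18.6207
Σfm² = 50575
Σf(m − x̄)² = Σfm² − (Σfm)²/n = 50575 − 2160²/116 = 10354.3103
Sample variance = 10354.3103 / 115 = 90.0375
Standard deviation = √90.0375 = 9.4888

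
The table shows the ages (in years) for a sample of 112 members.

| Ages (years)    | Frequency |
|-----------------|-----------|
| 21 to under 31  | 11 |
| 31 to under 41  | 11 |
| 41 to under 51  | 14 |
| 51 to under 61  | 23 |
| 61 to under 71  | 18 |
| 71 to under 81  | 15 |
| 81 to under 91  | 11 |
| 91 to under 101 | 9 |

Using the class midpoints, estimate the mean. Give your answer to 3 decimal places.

Midpoints: 26, 36, 46, 56, 66, 76, 86, 96
Σfm = 11×26 + 11×36 + 14×46 + 23×56 + 18×66 + 15×76 + 11×86 + 9×96 = 6752
n = Σf = 112
Mean = 6752 / 112 = 60.2857

60.286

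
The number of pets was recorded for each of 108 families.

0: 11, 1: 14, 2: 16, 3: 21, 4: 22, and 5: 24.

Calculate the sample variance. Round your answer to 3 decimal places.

2.697

Values: 0, 1, 2, 3, 4, 5
n = 108, Σfx = 317, mean = 2.9352
Σfx² = 1219
Σf(x − x̄)² = Σfx² − (Σfx)²/n = 1219 − 317²/108 = 288.5463
Sample variance = 288.5463 / 107 = 2.6967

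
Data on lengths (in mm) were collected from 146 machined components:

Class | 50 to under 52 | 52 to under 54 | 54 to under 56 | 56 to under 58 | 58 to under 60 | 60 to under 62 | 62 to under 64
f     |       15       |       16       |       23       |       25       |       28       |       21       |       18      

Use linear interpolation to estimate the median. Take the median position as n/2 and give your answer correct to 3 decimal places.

57.520

Cumulative frequencies: 15, 31, 54, 79, 107, 128, 146
n = 146; position = n/2 = 73.
This falls in the class 56 to under 58: L = 56, F = 54, f = 25, h = 2.
Median ≈ 56 + ((73 − 54) / 25) × 2 = 57.5200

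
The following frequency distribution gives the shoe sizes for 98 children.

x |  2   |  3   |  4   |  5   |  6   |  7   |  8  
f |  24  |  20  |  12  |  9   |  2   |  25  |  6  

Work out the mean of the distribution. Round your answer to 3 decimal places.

4.449

Values: 2, 3, 4, 5, 6, 7, 8
Σfx = 24×2 + 20×3 + 12×4 + 9×5 + 2×6 + 25×7 + 6×8 = 436
n = Σf = 98
Mean = 436 / 98 = 4.4490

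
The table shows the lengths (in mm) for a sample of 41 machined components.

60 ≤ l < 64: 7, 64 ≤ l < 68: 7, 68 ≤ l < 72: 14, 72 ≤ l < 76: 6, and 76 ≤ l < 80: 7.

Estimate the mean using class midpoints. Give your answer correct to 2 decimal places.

69.90

Midpoints: 62, 66, 70, 74, 78
Σfm = 7×62 + 7×66 + 14×70 + 6×74 + 7×78 = 2866
n = Σf = 41
Mean = 2866 / 41 = 69.9024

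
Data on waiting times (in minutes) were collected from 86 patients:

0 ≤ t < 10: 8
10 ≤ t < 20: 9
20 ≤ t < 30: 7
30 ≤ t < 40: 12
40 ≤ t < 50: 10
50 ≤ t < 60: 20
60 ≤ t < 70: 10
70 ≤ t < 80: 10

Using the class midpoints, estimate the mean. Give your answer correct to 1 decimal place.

43.3

Midpoints: 5, 15, 25, 35, 45, 55, 65, 75
Σfm = 8×5 + 9×15 + 7×25 + 12×35 + 10×45 + 20×55 + 10×65 + 10×75 = 3720
n = Σf = 86
Mean = 3720 / 86 = 43.2558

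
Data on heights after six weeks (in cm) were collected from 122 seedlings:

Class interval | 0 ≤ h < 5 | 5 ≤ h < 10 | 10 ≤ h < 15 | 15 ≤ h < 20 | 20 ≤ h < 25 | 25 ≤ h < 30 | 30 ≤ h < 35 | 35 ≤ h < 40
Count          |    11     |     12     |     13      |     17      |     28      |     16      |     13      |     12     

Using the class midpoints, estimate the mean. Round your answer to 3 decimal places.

Midpoints: 2.5, 7.5, 12.5, 17.5, 22.5, 27.5, 32.5, 37.5
Σfm = 11×2.5 + 12×7.5 + 13×12.5 + 17×17.5 + 28×22.5 + 16×27.5 + 13×32.5 + 12×37.5 = 2520
n = Σf = 122
Mean = 2520 / 122 = 20.6557

20.656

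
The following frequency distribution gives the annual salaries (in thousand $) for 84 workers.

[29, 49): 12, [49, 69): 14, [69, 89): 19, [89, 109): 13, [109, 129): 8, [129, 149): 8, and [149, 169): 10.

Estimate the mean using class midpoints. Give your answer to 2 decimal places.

Midpoints: 39, 59, 79, 99, 119, 139, 159
Σfm = 12×39 + 14×59 + 19×79 + 13×99 + 8×119 + 8×139 + 10×159 = 7736
n = Σf = 84
Mean = 7736 / 84 = 92.0952

92.10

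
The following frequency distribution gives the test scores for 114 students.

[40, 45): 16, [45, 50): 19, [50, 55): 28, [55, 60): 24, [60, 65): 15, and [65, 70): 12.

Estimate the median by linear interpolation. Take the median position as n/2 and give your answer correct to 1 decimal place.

53.9

Cumulative frequencies: 16, 35, 63, 87, 102, 114
n = 114; position = n/2 = 57.
This falls in the class [50, 55): L = 50, F = 35, f = 28, h = 5.
Median ≈ 50 + ((57 − 35) / 28) × 5 = 53.9286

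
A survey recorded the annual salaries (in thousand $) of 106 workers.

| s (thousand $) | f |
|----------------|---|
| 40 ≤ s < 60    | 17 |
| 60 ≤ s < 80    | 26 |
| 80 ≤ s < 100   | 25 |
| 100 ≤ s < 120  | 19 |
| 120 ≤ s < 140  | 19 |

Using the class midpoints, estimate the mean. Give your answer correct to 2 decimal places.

89.43

Midpoints: 50, 70, 90, 110, 130
Σfm = 17×50 + 26×70 + 25×90 + 19×110 + 19×130 = 9480
n = Σf = 106
Mean = 9480 / 106 = 89.4340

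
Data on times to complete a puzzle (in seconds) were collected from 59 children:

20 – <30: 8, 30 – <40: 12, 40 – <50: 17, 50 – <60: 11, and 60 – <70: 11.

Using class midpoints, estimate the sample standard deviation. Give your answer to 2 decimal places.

13.04

Midpoints: 25, 35, 45, 55, 65
n = 59, Σfm = 2705, mean = 45.8475
Σfm² = 133875
Σf(m − x̄)² = Σfm² − (Σfm)²/n = 133875 − 2705²/59 = 9857.6271
Sample variance = 9857.6271 / 58 = 169.9591
Standard deviation = √169.9591 = 13.0368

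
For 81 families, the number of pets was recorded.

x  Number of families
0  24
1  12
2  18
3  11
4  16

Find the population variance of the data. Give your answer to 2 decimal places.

2.22

Values: 0, 1, 2, 3, 4
n = 81, Σfx = 145, mean = 1.7901
Σfx² = 439
Σf(x − x̄)² = Σfx² − (Σfx)²/n = 439 − 145²/81 = 179.4321
Population variance = 179.4321 / 81 = 2.2152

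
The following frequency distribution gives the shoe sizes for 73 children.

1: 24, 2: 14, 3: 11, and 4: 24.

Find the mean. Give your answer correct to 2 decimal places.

Values: 1, 2, 3, 4
Σfx = 24×1 + 14×2 + 11×3 + 24×4 = 181
n = Σf = 73
Mean = 181 / 73 = 2.4795

2.48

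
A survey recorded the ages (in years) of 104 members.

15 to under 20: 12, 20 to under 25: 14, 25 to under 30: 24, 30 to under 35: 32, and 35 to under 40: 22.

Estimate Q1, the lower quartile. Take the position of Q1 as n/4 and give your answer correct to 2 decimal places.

Cumulative frequencies: 12, 26, 50, 82, 104
n = 104; position = n/4 = 26.
This falls in the class 20 to under 25: L = 20, F = 12, f = 14, h = 5.
Lower quartile ≈ 20 + ((26 − 12) / 14) × 5 = 25.0000

25.00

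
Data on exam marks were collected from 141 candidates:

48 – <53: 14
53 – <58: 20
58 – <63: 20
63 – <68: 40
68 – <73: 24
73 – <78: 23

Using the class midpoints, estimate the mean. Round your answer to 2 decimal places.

Midpoints: 50.5, 55.5, 60.5, 65.5, 70.5, 75.5
Σfm = 14×50.5 + 20×55.5 + 20×60.5 + 40×65.5 + 24×70.5 + 23×75.5 = 9075.5
n = Σf = 141
Mean = 9075.5 / 141 = 64.3652

64.37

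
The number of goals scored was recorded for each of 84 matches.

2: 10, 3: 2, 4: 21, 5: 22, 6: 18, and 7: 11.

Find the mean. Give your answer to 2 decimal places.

4.82

Values: 2, 3, 4, 5, 6, 7
Σfx = 10×2 + 2×3 + 21×4 + 22×5 + 18×6 + 11×7 = 405
n = Σf = 84
Mean = 405 / 84 = 4.8214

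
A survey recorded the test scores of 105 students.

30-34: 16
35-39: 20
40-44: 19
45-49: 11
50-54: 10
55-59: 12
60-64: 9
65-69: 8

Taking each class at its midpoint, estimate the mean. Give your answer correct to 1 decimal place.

Midpoints: 32, 37, 42, 47, 52, 57, 62, 67
Σfm = 16×32 + 20×37 + 19×42 + 11×47 + 10×52 + 12×57 + 9×62 + 8×67 = 4865
n = Σf = 105
Mean = 4865 / 105 = 46.3333

46.3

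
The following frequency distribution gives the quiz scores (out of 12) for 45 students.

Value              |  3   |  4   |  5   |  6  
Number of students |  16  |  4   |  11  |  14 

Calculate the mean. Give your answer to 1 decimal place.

Values: 3, 4, 5, 6
Σfx = 16×3 + 4×4 + 11×5 + 14×6 = 203
n = Σf = 45
Mean = 203 / 45 = 4.5111

4.5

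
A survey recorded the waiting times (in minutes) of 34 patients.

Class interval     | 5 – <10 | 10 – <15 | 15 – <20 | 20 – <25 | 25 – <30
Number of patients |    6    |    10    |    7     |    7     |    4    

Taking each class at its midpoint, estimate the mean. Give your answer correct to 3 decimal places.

16.471

Midpoints: 7.5, 12.5, 17.5, 22.5, 27.5
Σfm = 6×7.5 + 10×12.5 + 7×17.5 + 7×22.5 + 4×27.5 = 560
n = Σf = 34
Mean = 560 / 34 = 16.4706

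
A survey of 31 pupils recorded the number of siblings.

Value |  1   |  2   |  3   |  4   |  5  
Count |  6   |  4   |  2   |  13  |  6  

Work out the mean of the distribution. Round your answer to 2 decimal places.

Values: 1, 2, 3, 4, 5
Σfx = 6×1 + 4×2 + 2×3 + 13×4 + 6×5 = 102
n = Σf = 31
Mean = 102 / 31 = 3.2903

3.29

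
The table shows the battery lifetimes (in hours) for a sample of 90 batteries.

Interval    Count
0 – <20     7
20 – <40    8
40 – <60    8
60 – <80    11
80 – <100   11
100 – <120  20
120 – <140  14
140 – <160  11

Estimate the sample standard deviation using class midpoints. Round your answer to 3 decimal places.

Midpoints: 10, 30, 50, 70, 90, 110, 130, 150
n = 90, Σfm = 8140, mean = 90.4444
Σfm² = 897000
Σf(m − x̄)² = Σfm² − (Σfm)²/n = 897000 − 8140²/90 = 160782.2222
Sample variance = 160782.2222 / 89 = 1806.5418
Standard deviation = √1806.5418 = 42.5034

42.503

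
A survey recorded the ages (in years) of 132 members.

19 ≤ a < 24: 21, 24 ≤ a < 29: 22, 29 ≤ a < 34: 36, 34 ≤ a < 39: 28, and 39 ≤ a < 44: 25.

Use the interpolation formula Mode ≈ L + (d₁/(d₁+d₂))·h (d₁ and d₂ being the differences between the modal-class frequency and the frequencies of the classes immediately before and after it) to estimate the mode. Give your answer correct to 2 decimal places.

Modal class: 29 ≤ a < 34 (highest frequency 36).
d₁ = 36 − 22 = 14, d₂ = 36 − 28 = 8
Mode ≈ 29 + (14/(14+8)) × 5 = 29 + 3.1818 = 32.1818

32.18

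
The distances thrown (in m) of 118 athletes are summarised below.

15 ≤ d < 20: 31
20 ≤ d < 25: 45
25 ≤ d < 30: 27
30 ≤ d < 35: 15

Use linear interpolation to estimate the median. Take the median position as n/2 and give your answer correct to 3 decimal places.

Cumulative frequencies: 31, 76, 103, 118
n = 118; position = n/2 = 59.
This falls in the class 20 ≤ d < 25: L = 20, F = 31, f = 45, h = 5.
Median ≈ 20 + ((59 − 31) / 45) × 5 = 23.1111

23.111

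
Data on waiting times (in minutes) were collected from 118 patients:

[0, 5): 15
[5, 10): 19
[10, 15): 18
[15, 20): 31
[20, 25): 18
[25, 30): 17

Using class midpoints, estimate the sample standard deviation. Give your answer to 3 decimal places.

Midpoints: 2.5, 7.5, 12.5, 17.5, 22.5, 27.5
n = 118, Σfm = 1820, mean = 15.4237
Σfm² = 35437.5
Σf(m − x̄)² = Σfm² − (Σfm)²/n = 35437.5 − 1820²/118 = 7366.3136
Sample variance = 7366.3136 / 117 = 62.9599
Standard deviation = √62.9599 = 7.9347

7.935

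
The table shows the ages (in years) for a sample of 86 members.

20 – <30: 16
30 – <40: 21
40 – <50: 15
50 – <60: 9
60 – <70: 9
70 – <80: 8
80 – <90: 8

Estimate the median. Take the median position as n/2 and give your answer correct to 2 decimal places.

Cumulative frequencies: 16, 37, 52, 61, 70, 78, 86
n = 86; position = n/2 = 43.
This falls in the class 40 – <50: L = 40, F = 37, f = 15, h = 10.
Median ≈ 40 + ((43 − 37) / 15) × 10 = 44.0000

44.00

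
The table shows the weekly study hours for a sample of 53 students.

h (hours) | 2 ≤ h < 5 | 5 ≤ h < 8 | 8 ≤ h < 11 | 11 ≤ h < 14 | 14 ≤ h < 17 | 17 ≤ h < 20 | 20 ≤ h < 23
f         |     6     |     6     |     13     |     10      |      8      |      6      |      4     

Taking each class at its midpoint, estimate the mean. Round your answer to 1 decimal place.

11.9

Midpoints: 3.5, 6.5, 9.5, 12.5, 15.5, 18.5, 21.5
Σfm = 6×3.5 + 6×6.5 + 13×9.5 + 10×12.5 + 8×15.5 + 6×18.5 + 4×21.5 = 629.5
n = Σf = 53
Mean = 629.5 / 53 = 11.8774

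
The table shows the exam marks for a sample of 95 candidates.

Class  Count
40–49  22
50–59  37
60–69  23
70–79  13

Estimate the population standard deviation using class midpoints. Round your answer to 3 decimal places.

Midpoints: 44.5, 54.5, 64.5, 74.5
n = 95, Σfm = 5447.5, mean = 57.3421
Σfm² = 321303.75
Σf(m − x̄)² = Σfm² − (Σfm)²/n = 321303.75 − 5447.5²/95 = 8932.6316
Population variance = 8932.6316 / 95 = 94.0277
Standard deviation = √94.0277 = 9.6968

9.697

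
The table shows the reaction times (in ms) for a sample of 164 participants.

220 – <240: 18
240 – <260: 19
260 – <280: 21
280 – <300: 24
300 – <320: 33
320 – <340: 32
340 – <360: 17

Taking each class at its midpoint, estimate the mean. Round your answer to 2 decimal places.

294.27

Midpoints: 230, 250, 270, 290, 310, 330, 350
Σfm = 18×230 + 19×250 + 21×270 + 24×290 + 33×310 + 32×330 + 17×350 = 48260
n = Σf = 164
Mean = 48260 / 164 = 294.2683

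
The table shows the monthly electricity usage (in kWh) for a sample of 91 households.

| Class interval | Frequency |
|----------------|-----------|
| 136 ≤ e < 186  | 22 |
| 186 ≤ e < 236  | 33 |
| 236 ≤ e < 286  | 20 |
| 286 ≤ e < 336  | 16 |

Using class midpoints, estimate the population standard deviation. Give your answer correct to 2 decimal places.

51.38

Midpoints: 161, 211, 261, 311
n = 91, Σfm = 20701, mean = 227.4835
Σfm² = 4949411
Σf(m − x̄)² = Σfm² − (Σfm)²/n = 4949411 − 20701²/91 = 240274.7253
Population variance = 240274.7253 / 91 = 2640.3816
Standard deviation = √2640.3816 = 51.3846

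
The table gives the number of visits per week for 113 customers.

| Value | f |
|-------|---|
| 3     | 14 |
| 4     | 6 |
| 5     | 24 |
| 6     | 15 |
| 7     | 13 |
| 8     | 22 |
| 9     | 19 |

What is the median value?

6

Cumulative frequencies: 14, 20, 44, 59, 72, 94, 113
n = 113, so the median is the value in position (n+1)/2 = 57.
Position 57 falls at value 6.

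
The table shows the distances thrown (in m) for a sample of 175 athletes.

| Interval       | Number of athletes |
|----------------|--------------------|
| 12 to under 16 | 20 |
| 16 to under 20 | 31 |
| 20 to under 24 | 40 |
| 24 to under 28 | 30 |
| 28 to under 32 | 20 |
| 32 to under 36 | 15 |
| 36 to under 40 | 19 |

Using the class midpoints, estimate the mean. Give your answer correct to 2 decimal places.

24.74

Midpoints: 14, 18, 22, 26, 30, 34, 38
Σfm = 20×14 + 31×18 + 40×22 + 30×26 + 20×30 + 15×34 + 19×38 = 4330
n = Σf = 175
Mean = 4330 / 175 = 24.7429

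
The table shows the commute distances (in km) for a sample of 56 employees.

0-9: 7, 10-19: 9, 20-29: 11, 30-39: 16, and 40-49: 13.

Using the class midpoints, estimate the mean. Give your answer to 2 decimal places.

27.89

Midpoints: 4.5, 14.5, 24.5, 34.5, 44.5
Σfm = 7×4.5 + 9×14.5 + 11×24.5 + 16×34.5 + 13×44.5 = 1562
n = Σf = 56
Mean = 1562 / 56 = 27.8929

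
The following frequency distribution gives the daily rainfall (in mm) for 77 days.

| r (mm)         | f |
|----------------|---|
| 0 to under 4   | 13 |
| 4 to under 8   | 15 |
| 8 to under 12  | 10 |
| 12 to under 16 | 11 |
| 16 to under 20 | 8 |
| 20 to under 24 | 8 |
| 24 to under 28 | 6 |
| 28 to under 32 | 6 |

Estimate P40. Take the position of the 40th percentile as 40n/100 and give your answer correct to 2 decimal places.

Cumulative frequencies: 13, 28, 38, 49, 57, 65, 71, 77
n = 77; position = 40n/100 = 30.8.
This falls in the class 8 to under 12: L = 8, F = 28, f = 10, h = 4.
40th percentile ≈ 8 + ((30.8 − 28) / 10) × 4 = 9.1200

9.12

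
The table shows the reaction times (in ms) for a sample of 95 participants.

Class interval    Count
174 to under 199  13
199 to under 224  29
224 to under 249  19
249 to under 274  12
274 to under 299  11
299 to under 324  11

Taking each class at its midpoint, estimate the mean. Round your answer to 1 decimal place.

Midpoints: 186.5, 211.5, 236.5, 261.5, 286.5, 311.5
Σfm = 13×186.5 + 29×211.5 + 19×236.5 + 12×261.5 + 11×286.5 + 11×311.5 = 22767.5
n = Σf = 95
Mean = 22767.5 / 95 = 239.6579

239.7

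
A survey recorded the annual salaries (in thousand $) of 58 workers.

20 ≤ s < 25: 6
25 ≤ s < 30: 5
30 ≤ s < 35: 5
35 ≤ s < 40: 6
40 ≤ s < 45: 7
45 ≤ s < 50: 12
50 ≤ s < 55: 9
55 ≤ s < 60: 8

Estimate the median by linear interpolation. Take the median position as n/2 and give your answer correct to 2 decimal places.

Cumulative frequencies: 6, 11, 16, 22, 29, 41, 50, 58
n = 58; position = n/2 = 29.
This falls in the class 40 ≤ s < 45: L = 40, F = 22, f = 7, h = 5.
Median ≈ 40 + ((29 − 22) / 7) × 5 = 45.0000

45.00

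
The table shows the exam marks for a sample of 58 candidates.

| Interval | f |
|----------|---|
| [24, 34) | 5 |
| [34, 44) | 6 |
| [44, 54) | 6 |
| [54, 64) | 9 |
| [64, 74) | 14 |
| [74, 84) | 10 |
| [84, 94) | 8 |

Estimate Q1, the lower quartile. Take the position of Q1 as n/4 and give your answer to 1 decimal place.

49.8

Cumulative frequencies: 5, 11, 17, 26, 40, 50, 58
n = 58; position = n/4 = 14.5.
This falls in the class [44, 54): L = 44, F = 11, f = 6, h = 10.
Lower quartile ≈ 44 + ((14.5 − 11) / 6) × 10 = 49.8333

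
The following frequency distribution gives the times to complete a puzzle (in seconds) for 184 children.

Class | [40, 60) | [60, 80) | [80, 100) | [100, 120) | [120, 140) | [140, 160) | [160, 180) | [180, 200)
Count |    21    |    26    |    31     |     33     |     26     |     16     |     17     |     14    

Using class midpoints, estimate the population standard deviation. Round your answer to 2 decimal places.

41.42

Midpoints: 50, 70, 90, 110, 130, 150, 170, 190
n = 184, Σfm = 20620, mean = 112.0652
Σfm² = 2626400
Σf(m − x̄)² = Σfm² − (Σfm)²/n = 2626400 − 20620²/184 = 315615.2174
Population variance = 315615.2174 / 184 = 1715.3001
Standard deviation = √1715.3001 = 41.4162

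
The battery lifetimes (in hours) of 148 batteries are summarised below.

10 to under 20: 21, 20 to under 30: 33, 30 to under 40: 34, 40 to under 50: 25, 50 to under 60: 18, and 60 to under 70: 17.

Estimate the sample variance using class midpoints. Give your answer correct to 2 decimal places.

243.37

Midpoints: 15, 25, 35, 45, 55, 65
n = 148, Σfm = 5550, mean = 37.5000
Σfm² = 243900
Σf(m − x̄)² = Σfm² − (Σfm)²/n = 243900 − 5550²/148 = 35775.0000
Sample variance = 35775.0000 / 147 = 243.3673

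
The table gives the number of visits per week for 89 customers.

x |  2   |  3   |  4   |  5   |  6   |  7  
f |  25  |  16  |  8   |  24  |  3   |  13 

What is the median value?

4

Cumulative frequencies: 25, 41, 49, 73, 76, 89
n = 89, so the median is the value in position (n+1)/2 = 45.
Position 45 falls at value 4.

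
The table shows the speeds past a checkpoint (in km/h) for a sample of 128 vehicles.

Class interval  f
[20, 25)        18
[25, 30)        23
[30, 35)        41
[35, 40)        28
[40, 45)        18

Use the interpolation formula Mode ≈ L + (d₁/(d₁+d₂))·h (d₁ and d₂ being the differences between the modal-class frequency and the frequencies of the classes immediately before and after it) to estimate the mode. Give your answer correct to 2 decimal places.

32.90

Modal class: [30, 35) (highest frequency 41).
d₁ = 41 − 23 = 18, d₂ = 41 − 28 = 13
Mode ≈ 30 + (18/(18+13)) × 5 = 30 + 2.9032 = 32.9032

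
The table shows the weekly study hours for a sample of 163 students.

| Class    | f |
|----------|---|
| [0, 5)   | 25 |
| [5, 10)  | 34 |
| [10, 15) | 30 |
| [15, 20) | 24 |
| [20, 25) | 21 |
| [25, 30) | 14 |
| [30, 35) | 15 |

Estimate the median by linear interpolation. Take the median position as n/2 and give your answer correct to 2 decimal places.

13.75

Cumulative frequencies: 25, 59, 89, 113, 134, 148, 163
n = 163; position = n/2 = 81.5.
This falls in the class [10, 15): L = 10, F = 59, f = 30, h = 5.
Median ≈ 10 + ((81.5 − 59) / 30) × 5 = 13.7500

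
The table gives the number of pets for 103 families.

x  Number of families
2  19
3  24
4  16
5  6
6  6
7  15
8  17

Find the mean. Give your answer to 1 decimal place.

4.7

Values: 2, 3, 4, 5, 6, 7, 8
Σfx = 19×2 + 24×3 + 16×4 + 6×5 + 6×6 + 15×7 + 17×8 = 481
n = Σf = 103
Mean = 481 / 103 = 4.6699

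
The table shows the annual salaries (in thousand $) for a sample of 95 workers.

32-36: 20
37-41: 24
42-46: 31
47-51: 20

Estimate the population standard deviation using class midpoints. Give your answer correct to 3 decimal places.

5.222

Midpoints: 34, 39, 44, 49
n = 95, Σfm = 3960, mean = 41.6842
Σfm² = 167660
Σf(m − x̄)² = Σfm² − (Σfm)²/n = 167660 − 3960²/95 = 2590.5263
Population variance = 2590.5263 / 95 = 27.2687
Standard deviation = √27.2687 = 5.2219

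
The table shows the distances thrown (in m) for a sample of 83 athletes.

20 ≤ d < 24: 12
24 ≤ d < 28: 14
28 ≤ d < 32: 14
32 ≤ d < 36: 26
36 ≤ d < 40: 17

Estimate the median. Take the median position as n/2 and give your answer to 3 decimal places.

Cumulative frequencies: 12, 26, 40, 66, 83
n = 83; position = n/2 = 41.5.
This falls in the class 32 ≤ d < 36: L = 32, F = 40, f = 26, h = 4.
Median ≈ 32 + ((41.5 − 40) / 26) × 4 = 32.2308

32.231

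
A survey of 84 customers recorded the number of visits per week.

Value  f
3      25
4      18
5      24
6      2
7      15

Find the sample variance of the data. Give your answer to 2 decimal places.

1.98

Values: 3, 4, 5, 6, 7
n = 84, Σfx = 384, mean = 4.5714
Σfx² = 1920
Σf(x − x̄)² = Σfx² − (Σfx)²/n = 1920 − 384²/84 = 164.5714
Sample variance = 164.5714 / 83 = 1.9828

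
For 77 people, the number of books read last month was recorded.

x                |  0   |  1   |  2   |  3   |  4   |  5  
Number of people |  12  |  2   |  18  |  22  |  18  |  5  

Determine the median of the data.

3

Cumulative frequencies: 12, 14, 32, 54, 72, 77
n = 77, so the median is the value in position (n+1)/2 = 39.
Position 39 falls at value 3.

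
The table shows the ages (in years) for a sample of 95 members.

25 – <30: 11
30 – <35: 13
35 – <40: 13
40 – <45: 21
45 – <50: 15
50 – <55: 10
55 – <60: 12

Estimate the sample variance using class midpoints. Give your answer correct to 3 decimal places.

Midpoints: 27.5, 32.5, 37.5, 42.5, 47.5, 52.5, 57.5
n = 95, Σfm = 4032.5, mean = 42.4474
Σfm² = 179343.75
Σf(m − x̄)² = Σfm² − (Σfm)²/n = 179343.75 − 4032.5²/95 = 8174.7368
Sample variance = 8174.7368 / 94 = 86.9653

86.965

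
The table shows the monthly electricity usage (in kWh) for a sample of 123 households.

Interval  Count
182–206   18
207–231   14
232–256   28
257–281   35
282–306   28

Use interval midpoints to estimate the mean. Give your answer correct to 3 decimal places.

252.333

Midpoints: 194, 219, 244, 269, 294
Σfm = 18×194 + 14×219 + 28×244 + 35×269 + 28×294 = 31037
n = Σf = 123
Mean = 31037 / 123 = 252.3333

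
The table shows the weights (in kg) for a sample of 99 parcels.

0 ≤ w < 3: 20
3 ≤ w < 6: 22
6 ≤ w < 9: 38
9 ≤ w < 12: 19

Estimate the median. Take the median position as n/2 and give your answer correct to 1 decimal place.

Cumulative frequencies: 20, 42, 80, 99
n = 99; position = n/2 = 49.5.
This falls in the class 6 ≤ w < 9: L = 6, F = 42, f = 38, h = 3.
Median ≈ 6 + ((49.5 − 42) / 38) × 3 = 6.5921

6.6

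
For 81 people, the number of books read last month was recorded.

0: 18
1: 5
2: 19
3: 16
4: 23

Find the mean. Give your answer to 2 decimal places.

Values: 0, 1, 2, 3, 4
Σfx = 18×0 + 5×1 + 19×2 + 16×3 + 23×4 = 183
n = Σf = 81
Mean = 183 / 81 = 2.2593

2.26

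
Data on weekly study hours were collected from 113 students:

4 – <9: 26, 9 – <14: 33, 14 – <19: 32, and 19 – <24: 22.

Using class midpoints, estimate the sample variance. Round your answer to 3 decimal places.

27.651

Midpoints: 6.5, 11.5, 16.5, 21.5
n = 113, Σfm = 1549.5, mean = 13.7124
Σfm² = 24344.25
Σf(m − x̄)² = Σfm² − (Σfm)²/n = 24344.25 − 1549.5²/113 = 3096.9027
Sample variance = 3096.9027 / 112 = 27.6509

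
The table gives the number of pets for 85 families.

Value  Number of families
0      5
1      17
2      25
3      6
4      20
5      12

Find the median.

2

Cumulative frequencies: 5, 22, 47, 53, 73, 85
n = 85, so the median is the value in position (n+1)/2 = 43.
Position 43 falls at value 2.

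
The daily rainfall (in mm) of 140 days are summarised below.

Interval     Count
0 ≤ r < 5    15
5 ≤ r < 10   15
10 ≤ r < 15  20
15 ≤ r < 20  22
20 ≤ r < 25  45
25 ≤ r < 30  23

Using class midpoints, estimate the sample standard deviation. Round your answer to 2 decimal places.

Midpoints: 2.5, 7.5, 12.5, 17.5, 22.5, 27.5
n = 140, Σfm = 2430, mean = 17.3571
Σfm² = 50975
Σf(m − x̄)² = Σfm² − (Σfm)²/n = 50975 − 2430²/140 = 8797.1429
Sample variance = 8797.1429 / 139 = 63.2888
Standard deviation = √63.2888 = 7.9554

7.96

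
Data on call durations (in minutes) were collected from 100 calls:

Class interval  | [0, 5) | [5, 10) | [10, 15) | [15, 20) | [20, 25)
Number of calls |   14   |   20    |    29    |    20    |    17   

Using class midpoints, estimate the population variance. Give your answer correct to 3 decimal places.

40.910

Midpoints: 2.5, 7.5, 12.5, 17.5, 22.5
n = 100, Σfm = 1280, mean = 12.8000
Σfm² = 20475
Σf(m − x̄)² = Σfm² − (Σfm)²/n = 20475 − 1280²/100 = 4091.0000
Population variance = 4091.0000 / 100 = 40.9100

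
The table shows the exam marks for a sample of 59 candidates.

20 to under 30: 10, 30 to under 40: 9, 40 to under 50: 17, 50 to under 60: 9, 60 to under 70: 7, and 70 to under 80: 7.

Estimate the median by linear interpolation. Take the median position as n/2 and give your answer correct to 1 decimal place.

Cumulative frequencies: 10, 19, 36, 45, 52, 59
n = 59; position = n/2 = 29.5.
This falls in the class 40 to under 50: L = 40, F = 19, f = 17, h = 10.
Median ≈ 40 + ((29.5 − 19) / 17) × 10 = 46.1765

46.2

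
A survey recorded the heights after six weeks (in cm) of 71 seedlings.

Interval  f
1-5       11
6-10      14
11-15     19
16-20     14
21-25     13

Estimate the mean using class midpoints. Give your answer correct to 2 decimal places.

Midpoints: 3, 8, 13, 18, 23
Σfm = 11×3 + 14×8 + 19×13 + 14×18 + 13×23 = 943
n = Σf = 71
Mean = 943 / 71 = 13.2817

13.28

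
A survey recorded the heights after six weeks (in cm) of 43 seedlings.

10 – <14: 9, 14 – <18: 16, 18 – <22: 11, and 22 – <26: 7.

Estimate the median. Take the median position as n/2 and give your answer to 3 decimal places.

Cumulative frequencies: 9, 25, 36, 43
n = 43; position = n/2 = 21.5.
This falls in the class 14 – <18: L = 14, F = 9, f = 16, h = 4.
Median ≈ 14 + ((21.5 − 9) / 16) × 4 = 17.1250

17.125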